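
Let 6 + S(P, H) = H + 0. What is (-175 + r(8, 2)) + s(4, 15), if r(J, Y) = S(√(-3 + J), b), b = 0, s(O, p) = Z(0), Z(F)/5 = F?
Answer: -181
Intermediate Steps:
Z(F) = 5*F
s(O, p) = 0 (s(O, p) = 5*0 = 0)
S(P, H) = -6 + H (S(P, H) = -6 + (H + 0) = -6 + H)
r(J, Y) = -6 (r(J, Y) = -6 + 0 = -6)
(-175 + r(8, 2)) + s(4, 15) = (-175 - 6) + 0 = -181 + 0 = -181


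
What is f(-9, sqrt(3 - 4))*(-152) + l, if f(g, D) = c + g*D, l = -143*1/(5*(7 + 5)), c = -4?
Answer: 36337/60 + 1368*I ≈ 605.62 + 1368.0*I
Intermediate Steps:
l = -143/60 (l = -143/(5*12) = -143/60 ≈ -2.3833)
f(g, D) = -4 + D*g (f(g, D) = -4 + g*D = -4 + D*g)
f(-9, sqrt(3 - 4))*(-152) + l = (-4 + sqrt(3 - 4)*(-9))*(-152) - 143/60 = (-4 + sqrt(-1)*(-9))*(-152) - 143/60 = (-4 + I*(-9))*(-152) - 143/60 = (-4 - 9*I)*(-152) - 143/60 = (608 + 1368*I) - 143/60 = 36337/60 + 1368*I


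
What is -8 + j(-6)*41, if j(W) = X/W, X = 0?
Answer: -8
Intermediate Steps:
j(W) = 0 (j(W) = 0/W = 0)
-8 + j(-6)*41 = -8 + 0*41 = -8 + 0 = -8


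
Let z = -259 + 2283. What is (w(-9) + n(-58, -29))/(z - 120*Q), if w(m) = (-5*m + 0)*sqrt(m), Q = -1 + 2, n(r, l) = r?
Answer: -29/952 + 135*I/1904 ≈ -0.030462 + 0.070903*I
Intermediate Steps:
z = 2024
Q = 1
w(m) = -5*m**(3/2) (w(m) = (-5*m)*sqrt(m) = -5*m**(3/2))
(w(-9) + n(-58, -29))/(z - 120*Q) = (-(-135)*I - 58)/(2024 - 120*1) = (-(-135)*I - 58)/(2024 - 120) = (135*I - 58)/1904 = (-58 + 135*I)*(1/1904) = -29/952 + 135*I/1904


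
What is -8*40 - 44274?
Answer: -44594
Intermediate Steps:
-8*40 - 44274 = -320 - 44274 = -44594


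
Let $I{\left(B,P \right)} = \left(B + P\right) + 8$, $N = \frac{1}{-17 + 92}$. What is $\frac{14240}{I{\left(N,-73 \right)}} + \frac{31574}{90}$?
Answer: $\frac{14442919}{109665} \approx 131.7$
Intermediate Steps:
$N = \frac{1}{75} \approx 0.013333$
$I{\left(B,P \right)} = 8 + B + P$
$\frac{14240}{I{\left(N,-73 \right)}} + \frac{31574}{90} = \frac{14240}{8 + \frac{1}{75} - 73} + \frac{31574}{90} = \frac{14240}{- \frac{4874}{75}} + 31574 \cdot \frac{1}{90} = 14240 \left(- \frac{75}{4874}\right) + \frac{15787}{45} = - \frac{534000}{2437} + \frac{15787}{45} = \frac{14442919}{109665}$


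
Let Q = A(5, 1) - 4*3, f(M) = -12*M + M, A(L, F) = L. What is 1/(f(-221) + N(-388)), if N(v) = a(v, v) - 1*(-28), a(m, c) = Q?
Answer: 1/2452 ≈ 0.00040783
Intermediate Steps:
f(M) = -11*M
Q = -7 (Q = 5 - 4*3 = 5 - 12 = -7)
a(m, c) = -7
N(v) = 21 (N(v) = -7 - 1*(-28) = -7 + 28 = 21)
1/(f(-221) + N(-388)) = 1/(-11*(-221) + 21) = 1/(2431 + 21) = 1/2452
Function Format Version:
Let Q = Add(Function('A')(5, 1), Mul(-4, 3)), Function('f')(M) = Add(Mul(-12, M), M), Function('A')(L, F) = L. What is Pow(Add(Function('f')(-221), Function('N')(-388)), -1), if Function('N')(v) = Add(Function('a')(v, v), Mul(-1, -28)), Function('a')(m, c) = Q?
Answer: Rational(1, 2452) ≈ 0.00040783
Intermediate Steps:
Function('f')(M) = Mul(-11, M)
Q = -7 (Q = Add(5, Mul(-4, 3)) = Add(5, -12) = -7)
Function('a')(m, c) = -7
Function('N')(v) = 21 (Function('N')(v) = Add(-7, Mul(-1, -28)) = Add(-7, 28) = 21)
Pow(Add(Function('f')(-221), Function('N')(-388)), -1) = Pow(Add(Mul(-11, -221), 21), -1) = Pow(Add(2431, 21), -1) = Pow(2452, -1) = Rational(1, 2452)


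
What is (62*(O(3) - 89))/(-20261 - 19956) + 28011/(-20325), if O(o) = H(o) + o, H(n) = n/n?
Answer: -339801879/272470175 ≈ -1.2471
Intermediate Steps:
H(n) = 1
O(o) = 1 + o
(62*(O(3) - 89))/(-20261 - 19956) + 28011/(-20325) = (62*((1 + 3) - 89))/(-20261 - 19956) + 28011/(-20325) = (62*(4 - 89))/(-40217) + 28011*(-1/20325) = (62*(-85))*(-1/40217) - 9337/6775 = -5270*(-1/40217) - 9337/6775 = 5270/40217 - 9337/6775 = -339801879/272470175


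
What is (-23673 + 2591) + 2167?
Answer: -18915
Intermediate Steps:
(-23673 + 2591) + 2167 = -21082 + 2167 = -18915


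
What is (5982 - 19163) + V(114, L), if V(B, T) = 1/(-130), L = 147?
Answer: -1713531/130 ≈ -13181.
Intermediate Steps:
V(B, T) = -1/130
(5982 - 19163) + V(114, L) = (5982 - 19163) - 1/130 = -13181 - 1/130 = -1713531/130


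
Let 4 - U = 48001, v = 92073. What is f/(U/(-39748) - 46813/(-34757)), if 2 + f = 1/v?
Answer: -254400228003220/324921460180269 ≈ -0.78296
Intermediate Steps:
U = -47997 (U = 4 - 1*48001 = 4 - 48001 = -47997)
f = -184145/92073 (f = -2 + 1/92073 = -184145/92073 ≈ -2.0000)
f/(U/(-39748) - 46813/(-34757)) = -184145/(92073*(-47997/(-39748) - 46813/(-34757))) = -184145/(92073*(-47997*(-1/39748) - 46813*(-1/34757))) = -184145/(92073*(47997/39748 + 46813/34757)) = -184145/(92073*3528954853/1381521236) = -184145/92073*1381521236/3528954853 = -254400228003220/324921460180269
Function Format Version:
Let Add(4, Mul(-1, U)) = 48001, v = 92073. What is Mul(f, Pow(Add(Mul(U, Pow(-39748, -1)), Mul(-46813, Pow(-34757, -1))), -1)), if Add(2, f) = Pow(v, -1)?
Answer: Rational(-254400228003220, 324921460180269) ≈ -0.78296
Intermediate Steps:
U = -47997 (U = Add(4, Mul(-1, 48001)) = Add(4, -48001) = -47997)
f = Rational(-184145, 92073) (f = Add(-2, Pow(92073, -1)) = Add(-2, Rational(1, 92073)) = Rational(-184145, 92073) ≈ -2.0000)
Mul(f, Pow(Add(Mul(U, Pow(-39748, -1)), Mul(-46813, Pow(-34757, -1))), -1)) = Mul(Rational(-184145, 92073), Pow(Add(Mul(-47997, Pow(-39748, -1)), Mul(-46813, Pow(-34757, -1))), -1)) = Mul(Rational(-184145, 92073), Pow(Add(Mul(-47997, Rational(-1, 39748)), Mul(-46813, Rational(-1, 34757))), -1)) = Mul(Rational(-184145, 92073), Pow(Add(Rational(47997, 39748), Rational(46813, 34757)), -1)) = Mul(Rational(-184145, 92073), Pow(Rational(3528954853, 1381521236), -1)) = Mul(Rational(-184145, 92073), Rational(1381521236, 3528954853)) = Rational(-254400228003220, 324921460180269)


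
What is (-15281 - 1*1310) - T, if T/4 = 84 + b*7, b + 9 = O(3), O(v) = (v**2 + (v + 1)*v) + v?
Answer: -17347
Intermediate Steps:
O(v) = v + v**2 + v*(1 + v) (O(v) = (v**2 + (1 + v)*v) + v = (v**2 + v*(1 + v)) + v = v + v**2 + v*(1 + v))
b = 15 (b = -9 + 2*3*(1 + 3) = -9 + 2*3*4 = -9 + 24 = 15)
T = 756 (T = 4*(84 + 15*7) = 4*(84 + 105) = 4*189 = 756)
(-15281 - 1*1310) - T = (-15281 - 1*1310) - 1*756 = (-15281 - 1310) - 756 = -16591 - 756 = -17347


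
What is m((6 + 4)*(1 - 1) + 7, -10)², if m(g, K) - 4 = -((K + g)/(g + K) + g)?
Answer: 16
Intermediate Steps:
m(g, K) = 3 - g (m(g, K) = 4 - ((K + g)/(g + K) + g) = 4 - ((K + g)/(K + g) + g) = 4 - (1 + g) = 4 + (-1 - g) = 3 - g)
m((6 + 4)*(1 - 1) + 7, -10)² = (3 - ((6 + 4)*(1 - 1) + 7))² = (3 - (10*0 + 7))² = (3 - (0 + 7))² = (3 - 1*7)² = (3 - 7)² = (-4)² = 16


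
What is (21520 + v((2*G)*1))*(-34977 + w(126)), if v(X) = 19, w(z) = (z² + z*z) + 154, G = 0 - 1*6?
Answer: -66146269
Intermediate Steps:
G = -6 (G = 0 - 6 = -6)
w(z) = 154 + 2*z² (w(z) = (z² + z²) + 154 = 2*z² + 154 = 154 + 2*z²)
(21520 + v((2*G)*1))*(-34977 + w(126)) = (21520 + 19)*(-34977 + (154 + 2*126²)) = 21539*(-34977 + (154 + 2*15876)) = 21539*(-34977 + (154 + 31752)) = 21539*(-34977 + 31906) = 21539*(-3071) = -66146269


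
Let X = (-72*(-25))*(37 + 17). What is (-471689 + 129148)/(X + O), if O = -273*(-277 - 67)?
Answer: -342541/191112 ≈ -1.7924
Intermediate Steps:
X = 97200 (X = 1800*54 = 97200)
O = 93912 (O = -273*(-344) = 93912)
(-471689 + 129148)/(X + O) = (-471689 + 129148)/(97200 + 93912) = -342541/191112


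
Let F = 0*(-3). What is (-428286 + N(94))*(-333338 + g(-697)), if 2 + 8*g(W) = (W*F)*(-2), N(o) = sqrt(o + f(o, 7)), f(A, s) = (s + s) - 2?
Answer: 285528211479/2 - 1333353*sqrt(106)/4 ≈ 1.4276e+11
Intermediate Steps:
f(A, s) = -2 + 2*s (f(A, s) = 2*s - 2 = -2 + 2*s)
F = 0
N(o) = sqrt(12 + o) (N(o) = sqrt(o + (-2 + 2*7)) = sqrt(o + (-2 + 14)) = sqrt(o + 12) = sqrt(12 + o))
g(W) = -1/4 (g(W) = -1/4 + ((W*0)*(-2))/8 = -1/4 + (0*(-2))/8 = -1/4 + (1/8)*0 = -1/4 + 0 = -1/4)
(-428286 + N(94))*(-333338 + g(-697)) = (-428286 + sqrt(12 + 94))*(-333338 - 1/4) = (-428286 + sqrt(106))*(-1333353/4) = 285528211479/2 - 1333353*sqrt(106)/4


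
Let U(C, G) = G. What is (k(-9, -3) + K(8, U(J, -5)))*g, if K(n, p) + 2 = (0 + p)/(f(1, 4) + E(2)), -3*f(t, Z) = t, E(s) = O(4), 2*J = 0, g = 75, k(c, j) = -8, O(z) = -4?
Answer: -8625/13 ≈ -663.46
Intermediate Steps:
J = 0 (J = (½)*0 = 0)
E(s) = -4
f(t, Z) = -t/3
K(n, p) = -2 - 3*p/13 (K(n, p) = -2 + (0 + p)/(-⅓*1 - 4) = -2 + p/(-⅓ - 4) = -2 + p/(-13/3) = -2 + p*(-3/13) = -2 - 3*p/13)
(k(-9, -3) + K(8, U(J, -5)))*g = (-8 + (-2 - 3/13*(-5)))*75 = (-8 + (-2 + 15/13))*75 = (-8 - 11/13)*75 = -115/13*75 = -8625/13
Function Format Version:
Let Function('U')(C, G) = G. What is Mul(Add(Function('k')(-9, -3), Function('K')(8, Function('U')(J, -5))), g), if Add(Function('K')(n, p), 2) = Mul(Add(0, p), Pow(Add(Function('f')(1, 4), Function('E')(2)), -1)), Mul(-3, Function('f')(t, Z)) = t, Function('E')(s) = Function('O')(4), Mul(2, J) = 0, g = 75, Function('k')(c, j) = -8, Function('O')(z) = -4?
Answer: Rational(-8625, 13) ≈ -663.46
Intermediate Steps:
J = 0 (J = Mul(Rational(1, 2), 0) = 0)
Function('E')(s) = -4
Function('f')(t, Z) = Mul(Rational(-1, 3), t)
Function('K')(n, p) = Add(-2, Mul(Rational(-3, 13), p)) (Function('K')(n, p) = Add(-2, Mul(Add(0, p), Pow(Add(Mul(Rational(-1, 3), 1), -4), -1))) = Add(-2, Mul(p, Pow(Add(Rational(-1, 3), -4), -1))) = Add(-2, Mul(p, Pow(Rational(-13, 3), -1))) = Add(-2, Mul(p, Rational(-3, 13))) = Add(-2, Mul(Rational(-3, 13), p)))
Mul(Add(Function('k')(-9, -3), Function('K')(8, Function('U')(J, -5))), g) = Mul(Add(-8, Add(-2, Mul(Rational(-3, 13), -5))), 75) = Mul(Add(-8, Add(-2, Rational(15, 13))), 75) = Mul(Add(-8, Rational(-11, 13)), 75) = Mul(Rational(-115, 13), 75) = Rational(-8625, 13)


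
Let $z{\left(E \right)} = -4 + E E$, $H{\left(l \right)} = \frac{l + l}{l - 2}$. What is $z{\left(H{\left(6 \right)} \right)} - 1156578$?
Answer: $-1156573$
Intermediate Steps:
$H{\left(l \right)} = \frac{2 l}{-2 + l}$
$z{\left(E \right)} = -4 + E^{2}$
$z{\left(H{\left(6 \right)} \right)} - 1156578 = \left(-4 + \left(2 \cdot 6 \frac{1}{-2 + 6}\right)^{2}\right) - 1156578 = \left(-4 + \left(2 \cdot 6 \cdot \frac{1}{4}\right)^{2}\right) - 1156578 = \left(-4 + 3^{2}\right) - 1156578 = \left(-4 + 9\right) - 1156578 = 5 - 1156578 = -1156573$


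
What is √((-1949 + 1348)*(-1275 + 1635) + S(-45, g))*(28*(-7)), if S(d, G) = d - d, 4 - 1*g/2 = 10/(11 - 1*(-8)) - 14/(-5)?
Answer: -1176*I*√6010 ≈ -91169.0*I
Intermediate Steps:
g = 128/95 (g = 8 - 2*(10/(11 - 1*(-8)) - 14/(-5)) = 8 - 2*(10/(11 + 8) - 14*(-⅕)) = 8 - 2*(10/19 + 14/5) = 8 - 2*316/95 = 8 - 632/95 = 128/95 ≈ 1.3474)
S(d, G) = 0
√((-1949 + 1348)*(-1275 + 1635) + S(-45, g))*(28*(-7)) = √((-1949 + 1348)*(-1275 + 1635) + 0)*(28*(-7)) = √(-601*360 + 0)*(-196) = √(-216360 + 0)*(-196) = √(-216360)*(-196) = (6*I*√6010)*(-196) = -1176*I*√6010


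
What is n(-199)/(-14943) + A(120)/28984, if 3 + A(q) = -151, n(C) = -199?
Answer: 1733297/216553956 ≈ 0.0080040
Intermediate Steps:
A(q) = -154 (A(q) = -3 - 151 = -154)
n(-199)/(-14943) + A(120)/28984 = -199/(-14943) - 154/28984 = -199*(-1/14943) - 154*1/28984 = 199/14943 - 77/14492 = 1733297/216553956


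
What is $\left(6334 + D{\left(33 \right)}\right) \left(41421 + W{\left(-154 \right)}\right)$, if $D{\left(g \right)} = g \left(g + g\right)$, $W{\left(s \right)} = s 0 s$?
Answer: $352575552$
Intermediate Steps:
$W{\left(s \right)} = 0$ ($W{\left(s \right)} = 0 s = 0$)
$D{\left(g \right)} = 2 g^{2}$ ($D{\left(g \right)} = g 2 g = 2 g^{2}$)
$\left(6334 + D{\left(33 \right)}\right) \left(41421 + W{\left(-154 \right)}\right) = \left(6334 + 2 \cdot 33^{2}\right) \left(41421 + 0\right) = \left(6334 + 2 \cdot 1089\right) 41421 = \left(6334 + 2178\right) 41421 = 8512 \cdot 41421 = 352575552$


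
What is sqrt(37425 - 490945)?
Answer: 4*I*sqrt(28345) ≈ 673.44*I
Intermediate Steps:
sqrt(37425 - 490945) = sqrt(-453520) = 4*I*sqrt(28345)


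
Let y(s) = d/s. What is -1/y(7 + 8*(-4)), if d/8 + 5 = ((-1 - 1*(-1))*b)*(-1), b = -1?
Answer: -5/8 ≈ -0.62500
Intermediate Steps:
d = -40 (d = -40 + 8*(((-1 - 1*(-1))*(-1))*(-1)) = -40 + 8*(((-1 + 1)*(-1))*(-1)) = -40 + 8*((0*(-1))*(-1)) = -40 + 8*(0*(-1)) = -40 + 8*0 = -40 + 0 = -40)
y(s) = -40/s
-1/y(7 + 8*(-4)) = -1/((-40/(7 + 8*(-4)))) = -1/((-40/(7 - 32))) = -1/((-40/(-25))) = -1/((-40*(-1/25))) = -1/8/5 = -1*5/8 = -5/8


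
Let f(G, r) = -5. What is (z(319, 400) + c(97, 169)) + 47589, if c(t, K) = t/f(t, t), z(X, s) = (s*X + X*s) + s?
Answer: 1515848/5 ≈ 3.0317e+5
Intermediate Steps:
z(X, s) = s + 2*X*s (z(X, s) = (X*s + X*s) + s = 2*X*s + s = s + 2*X*s)
c(t, K) = -t/5 (c(t, K) = t/(-5) = t*(-⅕) = -t/5)
(z(319, 400) + c(97, 169)) + 47589 = (400*(1 + 2*319) - ⅕*97) + 47589 = (400*(1 + 638) - 97/5) + 47589 = (400*639 - 97/5) + 47589 = (255600 - 97/5) + 47589 = 1277903/5 + 47589 = 1515848/5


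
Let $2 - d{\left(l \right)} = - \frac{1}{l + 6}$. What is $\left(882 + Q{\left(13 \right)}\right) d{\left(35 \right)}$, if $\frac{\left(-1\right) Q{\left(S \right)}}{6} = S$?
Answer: $\frac{66732}{41} \approx 1627.6$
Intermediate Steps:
$d{\left(l \right)} = 2 + \frac{1}{6 + l}$ ($d{\left(l \right)} = 2 - - \frac{1}{l + 6} = 2 - - \frac{1}{6 + l} = 2 + \frac{1}{6 + l}$)
$Q{\left(S \right)} = - 6 S$
$\left(882 + Q{\left(13 \right)}\right) d{\left(35 \right)} = \left(882 - 78\right) \frac{13 + 2 \cdot 35}{6 + 35} = \left(882 - 78\right) \frac{13 + 70}{41} = 804 \cdot \frac{1}{41} \cdot 83 = 804 \cdot \frac{83}{41} = \frac{66732}{41}$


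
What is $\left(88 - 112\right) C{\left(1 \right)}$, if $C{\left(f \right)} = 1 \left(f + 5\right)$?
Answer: $-144$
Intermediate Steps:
$C{\left(f \right)} = 5 + f$ ($C{\left(f \right)} = 1 \left(5 + f\right) = 5 + f$)
$\left(88 - 112\right) C{\left(1 \right)} = \left(88 - 112\right) \left(5 + 1\right) = \left(-24\right) 6 = -144$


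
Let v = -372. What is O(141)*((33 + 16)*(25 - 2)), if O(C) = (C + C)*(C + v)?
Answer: -73415034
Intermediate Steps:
O(C) = 2*C*(-372 + C) (O(C) = (C + C)*(C - 372) = (2*C)*(-372 + C) = 2*C*(-372 + C))
O(141)*((33 + 16)*(25 - 2)) = (2*141*(-372 + 141))*((33 + 16)*(25 - 2)) = (2*141*(-231))*(49*23) = -65142*1127 = -73415034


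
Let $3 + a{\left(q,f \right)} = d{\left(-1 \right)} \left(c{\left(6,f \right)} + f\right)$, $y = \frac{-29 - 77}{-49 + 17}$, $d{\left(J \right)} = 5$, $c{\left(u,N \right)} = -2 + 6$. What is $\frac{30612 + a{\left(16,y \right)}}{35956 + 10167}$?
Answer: $\frac{70047}{105424} \approx 0.66443$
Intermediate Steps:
$c{\left(u,N \right)} = 4$
$y = \frac{53}{16}$ ($y = \frac{-29 - 77}{-32} = \left(-29 - 77\right) \left(- \frac{1}{32}\right) = \left(-106\right) \left(- \frac{1}{32}\right) = \frac{53}{16} \approx 3.3125$)
$a{\left(q,f \right)} = 17 + 5 f$ ($a{\left(q,f \right)} = -3 + 5 \left(4 + f\right) = -3 + \left(20 + 5 f\right) = 17 + 5 f$)
$\frac{30612 + a{\left(16,y \right)}}{35956 + 10167} = \frac{30612 + \left(17 + 5 \cdot \frac{53}{16}\right)}{35956 + 10167} = \frac{30612 + \left(17 + \frac{265}{16}\right)}{46123} = \left(30612 + \frac{537}{16}\right) \frac{1}{46123} = \frac{490329}{16} \cdot \frac{1}{46123} = \frac{70047}{105424}$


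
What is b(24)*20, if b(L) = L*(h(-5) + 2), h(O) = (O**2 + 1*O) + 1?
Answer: 11040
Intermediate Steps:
h(O) = 1 + O + O**2 (h(O) = (O**2 + O) + 1 = (O + O**2) + 1 = 1 + O + O**2)
b(L) = 23*L (b(L) = L*((1 - 5 + (-5)**2) + 2) = L*((1 - 5 + 25) + 2) = L*(21 + 2) = L*23 = 23*L)
b(24)*20 = (23*24)*20 = 552*20 = 11040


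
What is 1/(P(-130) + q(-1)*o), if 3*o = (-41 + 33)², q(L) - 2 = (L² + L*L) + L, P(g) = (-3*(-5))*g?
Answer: -1/1886 ≈ -0.00053022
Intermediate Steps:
P(g) = 15*g
q(L) = 2 + L + 2*L² (q(L) = 2 + ((L² + L*L) + L) = 2 + ((L² + L²) + L) = 2 + (2*L² + L) = 2 + (L + 2*L²) = 2 + L + 2*L²)
o = 64/3 (o = (-41 + 33)²/3 = (⅓)*(-8)² = (⅓)*64 = 64/3 ≈ 21.333)
1/(P(-130) + q(-1)*o) = 1/(15*(-130) + (2 - 1 + 2*(-1)²)*(64/3)) = 1/(-1950 + (2 - 1 + 2*1)*(64/3)) = 1/(-1950 + (2 - 1 + 2)*(64/3)) = 1/(-1950 + 3*(64/3)) = 1/(-1950 + 64) = 1/(-1886) = -1/1886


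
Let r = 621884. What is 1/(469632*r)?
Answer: 1/292056626688 ≈ 3.4240e-12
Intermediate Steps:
1/(469632*r) = 1/(469632*621884) = (1/469632)*(1/621884) = 1/292056626688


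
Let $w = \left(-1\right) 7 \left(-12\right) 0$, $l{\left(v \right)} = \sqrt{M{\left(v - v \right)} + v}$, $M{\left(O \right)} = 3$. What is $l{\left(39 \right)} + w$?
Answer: $\sqrt{42} \approx 6.4807$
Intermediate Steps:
$l{\left(v \right)} = \sqrt{3 + v}$
$w = 0$ ($w = \left(-7\right) \left(-12\right) 0 = 84 \cdot 0 = 0$)
$l{\left(39 \right)} + w = \sqrt{3 + 39} + 0 = \sqrt{42} + 0 = \sqrt{42}$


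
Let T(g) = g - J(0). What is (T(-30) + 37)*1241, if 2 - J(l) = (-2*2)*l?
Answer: 6205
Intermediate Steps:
J(l) = 2 + 4*l (J(l) = 2 - (-2*2)*l = 2 - (-4)*l = 2 + 4*l)
T(g) = -2 + g (T(g) = g - (2 + 4*0) = g - (2 + 0) = g - 1*2 = g - 2 = -2 + g)
(T(-30) + 37)*1241 = ((-2 - 30) + 37)*1241 = (-32 + 37)*1241 = 5*1241 = 6205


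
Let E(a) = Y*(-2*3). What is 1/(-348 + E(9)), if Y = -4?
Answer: -1/324 ≈ -0.0030864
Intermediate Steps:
E(a) = 24 (E(a) = -(-8)*3 = -4*(-6) = 24)
1/(-348 + E(9)) = 1/(-348 + 24) = 1/(-324) = -1/324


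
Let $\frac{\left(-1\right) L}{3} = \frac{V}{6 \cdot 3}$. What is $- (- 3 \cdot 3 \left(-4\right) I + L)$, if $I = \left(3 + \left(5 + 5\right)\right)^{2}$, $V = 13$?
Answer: $- \frac{36491}{6} \approx -6081.8$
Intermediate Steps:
$I = 169$ ($I = \left(3 + 10\right)^{2} = 13^{2} = 169$)
$L = - \frac{13}{6}$ ($L = - 3 \frac{13}{6 \cdot 3} = - 3 \cdot \frac{13}{18} = - 3 \cdot 13 \cdot \frac{1}{18} = \left(-3\right) \frac{13}{18} = - \frac{13}{6} \approx -2.1667$)
$- (- 3 \cdot 3 \left(-4\right) I + L) = - (- 3 \cdot 3 \left(-4\right) 169 - \frac{13}{6}) = - (- 3 \left(\left(-12\right) 169\right) - \frac{13}{6}) = - (\left(-3\right) \left(-2028\right) - \frac{13}{6}) = - (6084 - \frac{13}{6}) = \left(-1\right) \frac{36491}{6} = - \frac{36491}{6}$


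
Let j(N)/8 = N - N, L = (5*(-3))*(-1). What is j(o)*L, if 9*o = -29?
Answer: 0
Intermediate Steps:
o = -29/9 (o = (⅑)*(-29) = -29/9 ≈ -3.2222)
L = 15 (L = -15*(-1) = 15)
j(N) = 0 (j(N) = 8*(N - N) = 8*0 = 0)
j(o)*L = 0*15 = 0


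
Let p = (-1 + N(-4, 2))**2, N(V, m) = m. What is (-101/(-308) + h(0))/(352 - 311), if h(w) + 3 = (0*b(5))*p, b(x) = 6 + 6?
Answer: -823/12628 ≈ -0.065173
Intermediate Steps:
p = 1 (p = (-1 + 2)**2 = 1**2 = 1)
b(x) = 12
h(w) = -3 (h(w) = -3 + (0*12)*1 = -3 + 0*1 = -3 + 0 = -3)
(-101/(-308) + h(0))/(352 - 311) = (-101/(-308) - 3)/(352 - 311) = (-101*(-1/308) - 3)/41 = (101/308 - 3)*(1/41) = -823/308*1/41 = -823/12628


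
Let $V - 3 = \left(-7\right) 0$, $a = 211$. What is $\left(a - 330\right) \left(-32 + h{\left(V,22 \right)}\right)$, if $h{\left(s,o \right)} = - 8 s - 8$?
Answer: $7616$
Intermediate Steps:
$V = 3$ ($V = 3 - 0 = 3 + 0 = 3$)
$h{\left(s,o \right)} = -8 - 8 s$
$\left(a - 330\right) \left(-32 + h{\left(V,22 \right)}\right) = \left(211 - 330\right) \left(-32 - 32\right) = - 119 \left(-32 - 32\right) = \left(-119\right) \left(-64\right) = 7616$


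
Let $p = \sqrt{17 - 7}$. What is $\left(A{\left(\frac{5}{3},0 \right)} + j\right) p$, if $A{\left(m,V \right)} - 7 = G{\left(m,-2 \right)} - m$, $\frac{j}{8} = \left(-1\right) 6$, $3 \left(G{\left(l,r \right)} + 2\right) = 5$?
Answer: $- 43 \sqrt{10} \approx -135.98$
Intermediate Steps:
$G{\left(l,r \right)} = - \frac{1}{3}$ ($G{\left(l,r \right)} = -2 + \frac{1}{3} \cdot 5 = -2 + \frac{5}{3} = - \frac{1}{3}$)
$j = -48$ ($j = 8 \left(\left(-1\right) 6\right) = 8 \left(-6\right) = -48$)
$p = \sqrt{10} \approx 3.1623$
$A{\left(m,V \right)} = \frac{20}{3} - m$ ($A{\left(m,V \right)} = 7 - \left(\frac{1}{3} + m\right) = \frac{20}{3} - m$)
$\left(A{\left(\frac{5}{3},0 \right)} + j\right) p = \left(\left(\frac{20}{3} - \frac{5}{3}\right) - 48\right) \sqrt{10} = \left(5 - 48\right) \sqrt{10} = - 43 \sqrt{10}$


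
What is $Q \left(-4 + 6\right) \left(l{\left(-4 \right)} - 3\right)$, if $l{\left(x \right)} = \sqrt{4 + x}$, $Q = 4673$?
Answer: $-28038$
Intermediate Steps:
$Q \left(-4 + 6\right) \left(l{\left(-4 \right)} - 3\right) = 4673 \left(-4 + 6\right) \left(\sqrt{4 - 4} - 3\right) = 4673 \cdot 2 \left(\sqrt{0} - 3\right) = 4673 \cdot 2 \left(0 - 3\right) = 4673 \cdot 2 \left(-3\right) = 4673 \left(-6\right) = -28038$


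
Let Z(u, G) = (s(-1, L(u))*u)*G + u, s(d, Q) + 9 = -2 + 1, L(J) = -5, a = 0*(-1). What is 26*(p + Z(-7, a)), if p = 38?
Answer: 806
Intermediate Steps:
a = 0
s(d, Q) = -10 (s(d, Q) = -9 + (-2 + 1) = -9 - 1 = -10)
Z(u, G) = u - 10*G*u (Z(u, G) = (-10*u)*G + u = -10*G*u + u = u - 10*G*u)
26*(p + Z(-7, a)) = 26*(38 - 7*(1 - 10*0)) = 26*(38 - 7*(1 + 0)) = 26*(38 - 7*1) = 26*(38 - 7) = 26*31 = 806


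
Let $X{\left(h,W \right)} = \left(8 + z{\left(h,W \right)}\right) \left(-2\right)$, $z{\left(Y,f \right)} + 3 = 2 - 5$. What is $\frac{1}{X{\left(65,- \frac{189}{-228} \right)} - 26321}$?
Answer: $- \frac{1}{26325} \approx -3.7987 \cdot 10^{-5}$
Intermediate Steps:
$z{\left(Y,f \right)} = -6$ ($z{\left(Y,f \right)} = -3 + \left(2 - 5\right) = -3 - 3 = -6$)
$X{\left(h,W \right)} = -4$ ($X{\left(h,W \right)} = \left(8 - 6\right) \left(-2\right) = 2 \left(-2\right) = -4$)
$\frac{1}{X{\left(65,- \frac{189}{-228} \right)} - 26321} = \frac{1}{-4 - 26321} = \frac{1}{-26325} = - \frac{1}{26325}$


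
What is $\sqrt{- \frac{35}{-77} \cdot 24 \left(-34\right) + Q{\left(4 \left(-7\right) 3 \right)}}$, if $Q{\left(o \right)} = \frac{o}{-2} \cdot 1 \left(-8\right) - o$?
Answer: $\frac{2 i \sqrt{18843}}{11} \approx 24.958 i$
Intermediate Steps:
$Q{\left(o \right)} = 3 o$ ($Q{\left(o \right)} = o \left(- \frac{1}{2}\right) 1 \left(-8\right) - o = - \frac{o}{2} \cdot 1 \left(-8\right) - o = - \frac{o}{2} \left(-8\right) - o = 4 o - o = 3 o$)
$\sqrt{- \frac{35}{-77} \cdot 24 \left(-34\right) + Q{\left(4 \left(-7\right) 3 \right)}} = \sqrt{- \frac{35}{-77} \cdot 24 \left(-34\right) + 3 \cdot 4 \left(-7\right) 3} = \sqrt{\left(-35\right) \left(- \frac{1}{77}\right) 24 \left(-34\right) + 3 \left(\left(-28\right) 3\right)} = \sqrt{\frac{5}{11} \cdot 24 \left(-34\right) + 3 \left(-84\right)} = \sqrt{\frac{120}{11} \left(-34\right) - 252} = \sqrt{- \frac{4080}{11} - 252} = \sqrt{- \frac{6852}{11}} = \frac{2 i \sqrt{18843}}{11}$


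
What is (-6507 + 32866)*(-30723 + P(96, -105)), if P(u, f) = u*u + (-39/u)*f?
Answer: -18104916381/32 ≈ -5.6578e+8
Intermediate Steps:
P(u, f) = u**2 - 39*f/u
(-6507 + 32866)*(-30723 + P(96, -105)) = (-6507 + 32866)*(-30723 + (96**3 - 39*(-105))/96) = 26359*(-30723 + (884736 + 4095)/96) = 26359*(-30723 + (1/96)*888831) = 26359*(-30723 + 296277/32) = 26359*(-686859/32) = -18104916381/32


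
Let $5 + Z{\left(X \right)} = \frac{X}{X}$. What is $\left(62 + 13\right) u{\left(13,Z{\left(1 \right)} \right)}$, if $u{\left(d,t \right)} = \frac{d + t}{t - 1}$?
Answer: $-135$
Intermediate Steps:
$Z{\left(X \right)} = -4$ ($Z{\left(X \right)} = -5 + \frac{X}{X} = -5 + 1 = -4$)
$u{\left(d,t \right)} = \frac{d + t}{-1 + t}$
$\left(62 + 13\right) u{\left(13,Z{\left(1 \right)} \right)} = \left(62 + 13\right) \frac{13 - 4}{-1 - 4} = 75 \frac{1}{-5} \cdot 9 = 75 \left(\left(- \frac{1}{5}\right) 9\right) = 75 \left(- \frac{9}{5}\right) = -135$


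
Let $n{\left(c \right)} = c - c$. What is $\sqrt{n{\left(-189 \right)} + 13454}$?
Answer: $31 \sqrt{14} \approx 115.99$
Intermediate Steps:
$n{\left(c \right)} = 0$
$\sqrt{n{\left(-189 \right)} + 13454} = \sqrt{0 + 13454} = \sqrt{13454} = 31 \sqrt{14}$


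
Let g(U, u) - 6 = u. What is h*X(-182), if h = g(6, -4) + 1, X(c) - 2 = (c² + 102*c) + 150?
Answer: 44136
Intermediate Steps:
g(U, u) = 6 + u
X(c) = 152 + c² + 102*c (X(c) = 2 + ((c² + 102*c) + 150) = 2 + (150 + c² + 102*c) = 152 + c² + 102*c)
h = 3 (h = (6 - 4) + 1 = 2 + 1 = 3)
h*X(-182) = 3*(152 + (-182)² + 102*(-182)) = 3*(152 + 33124 - 18564) = 3*14712 = 44136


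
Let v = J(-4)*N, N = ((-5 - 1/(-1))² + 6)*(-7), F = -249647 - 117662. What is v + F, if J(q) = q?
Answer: -366693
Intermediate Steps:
F = -367309
N = -154 (N = ((-5 - 1*(-1))² + 6)*(-7) = ((-5 + 1)² + 6)*(-7) = ((-4)² + 6)*(-7) = (16 + 6)*(-7) = 22*(-7) = -154)
v = 616 (v = -4*(-154) = 616)
v + F = 616 - 367309 = -366693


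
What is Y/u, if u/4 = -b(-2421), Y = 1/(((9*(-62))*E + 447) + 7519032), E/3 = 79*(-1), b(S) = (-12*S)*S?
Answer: 1/2152733005954800 ≈ 4.6453e-16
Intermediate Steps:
b(S) = -12*S²
E = -237 (E = 3*(79*(-1)) = 3*(-79) = -237)
Y = 1/7651725 (Y = 1/(((9*(-62))*(-237) + 447) + 7519032) = 1/((-558*(-237) + 447) + 7519032) = 1/((132246 + 447) + 7519032) = 1/(132693 + 7519032) = 1/7651725 ≈ 1.3069e-7)
u = 281339568 (u = 4*(-(-12)*(-2421)²) = 4*(-(-12)*5861241) = 4*(-1*(-70334892)) = 4*70334892 = 281339568)
Y/u = (1/7651725)/281339568 = (1/7651725)*(1/281339568) = 1/2152733005954800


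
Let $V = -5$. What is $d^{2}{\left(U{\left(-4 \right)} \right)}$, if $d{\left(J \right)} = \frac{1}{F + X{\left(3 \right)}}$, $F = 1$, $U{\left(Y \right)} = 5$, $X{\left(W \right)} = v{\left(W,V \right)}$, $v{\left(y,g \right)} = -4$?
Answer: $\frac{1}{9} \approx 0.11111$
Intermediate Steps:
$X{\left(W \right)} = -4$
$d{\left(J \right)} = - \frac{1}{3}$ ($d{\left(J \right)} = \frac{1}{1 - 4} = \frac{1}{-3} = - \frac{1}{3}$)
$d^{2}{\left(U{\left(-4 \right)} \right)} = \left(- \frac{1}{3}\right)^{2} = \frac{1}{9}$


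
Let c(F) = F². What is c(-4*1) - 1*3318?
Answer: -3302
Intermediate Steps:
c(-4*1) - 1*3318 = (-4*1)² - 1*3318 = (-4)² - 3318 = 16 - 3318 = -3302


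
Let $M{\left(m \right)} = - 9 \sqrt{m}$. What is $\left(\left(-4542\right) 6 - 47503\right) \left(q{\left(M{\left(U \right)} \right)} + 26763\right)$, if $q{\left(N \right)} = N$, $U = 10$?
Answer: $-2000668065 + 672795 \sqrt{10} \approx -1.9985 \cdot 10^{9}$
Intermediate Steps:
$\left(\left(-4542\right) 6 - 47503\right) \left(q{\left(M{\left(U \right)} \right)} + 26763\right) = \left(\left(-4542\right) 6 - 47503\right) \left(- 9 \sqrt{10} + 26763\right) = \left(-27252 - 47503\right) \left(26763 - 9 \sqrt{10}\right) = - 74755 \left(26763 - 9 \sqrt{10}\right) = -2000668065 + 672795 \sqrt{10}$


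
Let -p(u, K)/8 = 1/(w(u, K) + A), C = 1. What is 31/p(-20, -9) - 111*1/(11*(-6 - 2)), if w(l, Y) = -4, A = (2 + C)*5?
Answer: -455/11 ≈ -41.364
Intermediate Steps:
A = 15 (A = (2 + 1)*5 = 3*5 = 15)
p(u, K) = -8/11 (p(u, K) = -8/(-4 + 15) = -8/11)
31/p(-20, -9) - 111*1/(11*(-6 - 2)) = 31/(-8/11) - 111*1/(11*(-6 - 2)) = 31*(-11/8) - 111/(11*(-8)) = -341/8 - 111/(-88) = -341/8 - 111*(-1/88) = -341/8 + 111/88 = -455/11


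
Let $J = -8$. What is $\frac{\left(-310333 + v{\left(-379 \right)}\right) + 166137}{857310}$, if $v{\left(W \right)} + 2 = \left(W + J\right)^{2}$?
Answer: $\frac{1857}{285770} \approx 0.0064982$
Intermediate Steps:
$v{\left(W \right)} = -2 + \left(-8 + W\right)^{2}$ ($v{\left(W \right)} = -2 + \left(W - 8\right)^{2} = -2 + \left(-8 + W\right)^{2}$)
$\frac{\left(-310333 + v{\left(-379 \right)}\right) + 166137}{857310} = \frac{\left(-310333 - \left(2 - \left(-8 - 379\right)^{2}\right)\right) + 166137}{857310} = \left(\left(-310333 - \left(2 - \left(-387\right)^{2}\right)\right) + 166137\right) \frac{1}{857310} = \left(\left(-310333 + \left(-2 + 149769\right)\right) + 166137\right) \frac{1}{857310} = \left(\left(-310333 + 149767\right) + 166137\right) \frac{1}{857310} = \left(-160566 + 166137\right) \frac{1}{857310} = 5571 \cdot \frac{1}{857310} = \frac{1857}{285770}$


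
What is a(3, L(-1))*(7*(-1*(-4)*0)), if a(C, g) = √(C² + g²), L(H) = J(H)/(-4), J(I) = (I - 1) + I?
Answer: 0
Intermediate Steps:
J(I) = -1 + 2*I (J(I) = (-1 + I) + I = -1 + 2*I)
L(H) = ¼ - H/2 (L(H) = (-1 + 2*H)/(-4) = (-1 + 2*H)*(-¼) = ¼ - H/2)
a(3, L(-1))*(7*(-1*(-4)*0)) = √(3² + (¼ - ½*(-1))²)*(7*(-1*(-4)*0)) = √(9 + (¼ + ½)²)*(7*(4*0)) = √(9 + (¾)²)*(7*0) = √(9 + 9/16)*0 = √(153/16)*0 = (3*√17/4)*0 = 0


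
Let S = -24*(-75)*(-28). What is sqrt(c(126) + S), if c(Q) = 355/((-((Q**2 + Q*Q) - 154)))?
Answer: I*sqrt(50321064858890)/31598 ≈ 224.5*I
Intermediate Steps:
S = -50400 (S = 1800*(-28) = -50400)
c(Q) = 355/(154 - 2*Q**2) (c(Q) = 355/((-((Q**2 + Q**2) - 154))) = 355/((-(2*Q**2 - 154))) = 355/((-(-154 + 2*Q**2))) = 355/(154 - 2*Q**2))
sqrt(c(126) + S) = sqrt(-355/(-154 + 2*126**2) - 50400) = sqrt(-355/(-154 + 2*15876) - 50400) = sqrt(-355/(-154 + 31752) - 50400) = sqrt(-355/31598 - 50400) = sqrt(-1592539555/31598) = I*sqrt(50321064858890)/31598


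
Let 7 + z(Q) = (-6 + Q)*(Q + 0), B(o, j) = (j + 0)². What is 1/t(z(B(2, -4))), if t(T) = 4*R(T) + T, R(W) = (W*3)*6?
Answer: 1/11169 ≈ 8.9534e-5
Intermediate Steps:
B(o, j) = j²
z(Q) = -7 + Q*(-6 + Q) (z(Q) = -7 + (-6 + Q)*(Q + 0) = -7 + (-6 + Q)*Q = -7 + Q*(-6 + Q))
R(W) = 18*W (R(W) = (3*W)*6 = 18*W)
t(T) = 73*T (t(T) = 4*(18*T) + T = 72*T + T = 73*T)
1/t(z(B(2, -4))) = 1/(73*(-7 + ((-4)²)² - 6*(-4)²)) = 1/(73*(-7 + 16² - 6*16)) = 1/(73*(-7 + 256 - 96)) = 1/(73*153) = 1/11169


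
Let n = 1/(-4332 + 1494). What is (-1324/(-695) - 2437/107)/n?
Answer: 4404709386/74365 ≈ 59231.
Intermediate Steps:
n = -1/2838 (n = 1/(-2838) = -1/2838 ≈ -0.00035236)
(-1324/(-695) - 2437/107)/n = (-1324/(-695) - 2437/107)/(-1/2838) = (-1324*(-1/695) - 2437*1/107)*(-2838) = (1324/695 - 2437/107)*(-2838) = -1552047/74365*(-2838) = 4404709386/74365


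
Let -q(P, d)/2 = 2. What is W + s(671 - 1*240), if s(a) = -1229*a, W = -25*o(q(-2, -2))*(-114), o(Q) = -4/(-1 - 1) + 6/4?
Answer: -519724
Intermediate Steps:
q(P, d) = -4 (q(P, d) = -2*2 = -4)
o(Q) = 7/2 (o(Q) = -4/(-2) + 6*(1/4) = -4*(-1/2) + 3/2 = 2 + 3/2 = 7/2)
W = 9975 (W = -25*7/2*(-114) = -175/2*(-114) = 9975)
W + s(671 - 1*240) = 9975 - 1229*(671 - 1*240) = 9975 - 1229*(671 - 240) = 9975 - 1229*431 = 9975 - 529699 = -519724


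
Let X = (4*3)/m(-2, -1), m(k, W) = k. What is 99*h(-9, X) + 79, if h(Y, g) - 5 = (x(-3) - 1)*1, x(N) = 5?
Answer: 970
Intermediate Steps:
X = -6 (X = (4*3)/(-2) = 12*(-1/2) = -6)
h(Y, g) = 9 (h(Y, g) = 5 + (5 - 1)*1 = 5 + 4*1 = 5 + 4 = 9)
99*h(-9, X) + 79 = 99*9 + 79 = 891 + 79 = 970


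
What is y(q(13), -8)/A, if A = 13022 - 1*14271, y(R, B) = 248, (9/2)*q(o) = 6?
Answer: -248/1249 ≈ -0.19856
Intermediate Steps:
q(o) = 4/3 (q(o) = (2/9)*6 = 4/3)
A = -1249 (A = 13022 - 14271 = -1249)
y(q(13), -8)/A = 248/(-1249) = 248*(-1/1249) = -248/1249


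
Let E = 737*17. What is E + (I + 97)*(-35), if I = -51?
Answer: 10919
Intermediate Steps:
E = 12529
E + (I + 97)*(-35) = 12529 + (-51 + 97)*(-35) = 12529 + 46*(-35) = 12529 - 1610 = 10919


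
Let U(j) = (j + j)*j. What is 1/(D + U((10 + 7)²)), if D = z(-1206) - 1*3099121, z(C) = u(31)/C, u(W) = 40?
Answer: -603/1768043657 ≈ -3.4106e-7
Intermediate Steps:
z(C) = 40/C
U(j) = 2*j² (U(j) = (2*j)*j = 2*j²)
D = -1868769983/603 (D = 40/(-1206) - 1*3099121 = 40*(-1/1206) - 3099121 = -20/603 - 3099121 = -1868769983/603 ≈ -3.0991e+6)
1/(D + U((10 + 7)²)) = 1/(-1868769983/603 + 2*((10 + 7)²)²) = 1/(-1868769983/603 + 2*(17²)²) = 1/(-1868769983/603 + 2*289²) = 1/(-1868769983/603 + 2*83521) = 1/(-1868769983/603 + 167042) = 1/(-1768043657/603) = -603/1768043657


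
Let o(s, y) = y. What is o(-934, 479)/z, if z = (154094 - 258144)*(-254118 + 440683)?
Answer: -479/19412088250 ≈ -2.4675e-8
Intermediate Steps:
z = -19412088250 (z = -104050*186565 = -19412088250)
o(-934, 479)/z = 479/(-19412088250) = 479*(-1/19412088250) = -479/19412088250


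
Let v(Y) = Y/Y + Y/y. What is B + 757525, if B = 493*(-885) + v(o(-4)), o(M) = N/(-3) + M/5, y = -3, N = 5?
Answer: 14454982/45 ≈ 3.2122e+5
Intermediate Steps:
o(M) = -5/3 + M/5 (o(M) = 5/(-3) + M/5 = 5*(-⅓) + M*(⅕) = -5/3 + M/5)
v(Y) = 1 - Y/3 (v(Y) = Y/Y + Y/(-3) = 1 + Y*(-⅓) = 1 - Y/3)
B = -19633643/45 (B = 493*(-885) + (1 - (-5/3 + (⅕)*(-4))/3) = -436305 + (1 - (-5/3 - ⅘)/3) = -436305 + (1 - ⅓*(-37/15)) = -436305 + (1 + 37/45) = -436305 + 82/45 = -19633643/45 ≈ -4.3630e+5)
B + 757525 = -19633643/45 + 757525 = 14454982/45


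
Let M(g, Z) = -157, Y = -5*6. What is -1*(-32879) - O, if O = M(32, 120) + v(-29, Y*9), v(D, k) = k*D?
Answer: 25206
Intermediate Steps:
Y = -30
v(D, k) = D*k
O = 7673 (O = -157 - (-870)*9 = -157 - 29*(-270) = -157 + 7830 = 7673)
-1*(-32879) - O = -1*(-32879) - 1*7673 = 32879 - 7673 = 25206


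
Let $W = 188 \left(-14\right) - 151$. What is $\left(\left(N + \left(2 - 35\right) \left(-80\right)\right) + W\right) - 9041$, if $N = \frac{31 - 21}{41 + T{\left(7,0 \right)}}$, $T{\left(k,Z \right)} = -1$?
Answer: $- \frac{36735}{4} \approx -9183.8$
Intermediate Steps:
$N = \frac{1}{4}$ ($N = \frac{31 - 21}{41 - 1} = \frac{10}{40} = 10 \cdot \frac{1}{40} = \frac{1}{4} \approx 0.25$)
$W = -2783$ ($W = -2632 - 151 = -2783$)
$\left(\left(N + \left(2 - 35\right) \left(-80\right)\right) + W\right) - 9041 = \left(\left(\frac{1}{4} + \left(2 - 35\right) \left(-80\right)\right) - 2783\right) - 9041 = \left(\left(\frac{1}{4} - -2640\right) - 2783\right) - 9041 = \left(\left(\frac{1}{4} + 2640\right) - 2783\right) - 9041 = \left(\frac{10561}{4} - 2783\right) - 9041 = - \frac{571}{4} - 9041 = - \frac{36735}{4}$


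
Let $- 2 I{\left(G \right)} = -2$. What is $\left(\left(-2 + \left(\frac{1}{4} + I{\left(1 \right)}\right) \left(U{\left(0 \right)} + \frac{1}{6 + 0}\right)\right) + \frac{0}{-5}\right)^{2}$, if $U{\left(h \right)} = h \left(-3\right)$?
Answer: $\frac{1849}{576} \approx 3.2101$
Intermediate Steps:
$I{\left(G \right)} = 1$ ($I{\left(G \right)} = \left(- \frac{1}{2}\right) \left(-2\right) = 1$)
$U{\left(h \right)} = - 3 h$
$\left(\left(-2 + \left(\frac{1}{4} + I{\left(1 \right)}\right) \left(U{\left(0 \right)} + \frac{1}{6 + 0}\right)\right) + \frac{0}{-5}\right)^{2} = \left(\left(-2 + \left(\frac{1}{4} + 1\right) \left(\left(-3\right) 0 + \frac{1}{6 + 0}\right)\right) + \frac{0}{-5}\right)^{2} = \left(\left(-2 + \left(\frac{1}{4} + 1\right) \left(0 + \frac{1}{6}\right)\right) + 0 \left(- \frac{1}{5}\right)\right)^{2} = \left(\left(-2 + \frac{5 \left(0 + \frac{1}{6}\right)}{4}\right) + 0\right)^{2} = \left(\left(-2 + \frac{5}{4} \cdot \frac{1}{6}\right) + 0\right)^{2} = \left(\left(-2 + \frac{5}{24}\right) + 0\right)^{2} = \left(- \frac{43}{24} + 0\right)^{2} = \left(- \frac{43}{24}\right)^{2} = \frac{1849}{576}$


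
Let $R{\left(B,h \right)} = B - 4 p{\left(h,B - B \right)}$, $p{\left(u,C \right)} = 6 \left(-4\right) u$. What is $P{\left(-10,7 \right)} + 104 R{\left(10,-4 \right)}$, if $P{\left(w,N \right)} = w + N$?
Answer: $-38899$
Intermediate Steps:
$p{\left(u,C \right)} = - 24 u$
$R{\left(B,h \right)} = B + 96 h$ ($R{\left(B,h \right)} = B - 4 \left(- 24 h\right) = B + 96 h$)
$P{\left(w,N \right)} = N + w$
$P{\left(-10,7 \right)} + 104 R{\left(10,-4 \right)} = \left(7 - 10\right) + 104 \left(10 + 96 \left(-4\right)\right) = -3 + 104 \left(10 - 384\right) = -3 + 104 \left(-374\right) = -3 - 38896 = -38899$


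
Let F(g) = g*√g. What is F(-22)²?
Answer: -10648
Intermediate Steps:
F(g) = g^(3/2)
F(-22)² = ((-22)^(3/2))² = (-22*I*√22)² = -10648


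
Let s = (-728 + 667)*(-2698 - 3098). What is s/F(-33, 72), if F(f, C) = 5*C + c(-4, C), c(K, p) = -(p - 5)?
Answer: 353556/293 ≈ 1206.7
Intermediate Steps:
c(K, p) = 5 - p (c(K, p) = -(-5 + p) = 5 - p)
F(f, C) = 5 + 4*C (F(f, C) = 5*C + (5 - C) = 5 + 4*C)
s = 353556 (s = -61*(-5796) = 353556)
s/F(-33, 72) = 353556/(5 + 4*72) = 353556/(5 + 288) = 353556/293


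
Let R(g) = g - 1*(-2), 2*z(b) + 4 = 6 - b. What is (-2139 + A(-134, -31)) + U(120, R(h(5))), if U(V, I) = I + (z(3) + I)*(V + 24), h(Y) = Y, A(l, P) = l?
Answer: -1330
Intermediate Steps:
z(b) = 1 - b/2 (z(b) = -2 + (6 - b)/2 = -2 + (3 - b/2) = 1 - b/2)
R(g) = 2 + g (R(g) = g + 2 = 2 + g)
U(V, I) = I + (24 + V)*(-½ + I) (U(V, I) = I + ((1 - ½*3) + I)*(V + 24) = I + ((1 - 3/2) + I)*(24 + V) = I + (-½ + I)*(24 + V) = I + (24 + V)*(-½ + I))
(-2139 + A(-134, -31)) + U(120, R(h(5))) = (-2139 - 134) + (-12 + 25*(2 + 5) - ½*120 + (2 + 5)*120) = -2273 + (-12 + 25*7 - 60 + 7*120) = -2273 + (-12 + 175 - 60 + 840) = -2273 + 943 = -1330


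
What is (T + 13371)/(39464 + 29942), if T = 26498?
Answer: 39869/69406 ≈ 0.57443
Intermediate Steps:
(T + 13371)/(39464 + 29942) = (26498 + 13371)/(39464 + 29942) = 39869/69406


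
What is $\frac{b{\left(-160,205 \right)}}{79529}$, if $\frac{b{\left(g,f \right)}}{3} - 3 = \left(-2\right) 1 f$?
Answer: $- \frac{1221}{79529} \approx -0.015353$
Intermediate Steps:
$b{\left(g,f \right)} = 9 - 6 f$ ($b{\left(g,f \right)} = 9 + 3 \left(-2\right) 1 f = 9 + 3 \left(- 2 f\right) = 9 - 6 f$)
$\frac{b{\left(-160,205 \right)}}{79529} = \frac{9 - 1230}{79529} = \left(9 - 1230\right) \frac{1}{79529} = \left(-1221\right) \frac{1}{79529} = - \frac{1221}{79529}$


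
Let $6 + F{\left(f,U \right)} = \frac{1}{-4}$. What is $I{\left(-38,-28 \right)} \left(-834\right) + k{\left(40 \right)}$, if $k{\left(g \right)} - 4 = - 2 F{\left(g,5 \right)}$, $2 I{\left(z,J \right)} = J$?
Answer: $\frac{23385}{2} \approx 11693.0$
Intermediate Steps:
$I{\left(z,J \right)} = \frac{J}{2}$
$F{\left(f,U \right)} = - \frac{25}{4}$ ($F{\left(f,U \right)} = -6 + \frac{1}{-4} = -6 - \frac{1}{4} = - \frac{25}{4}$)
$k{\left(g \right)} = \frac{33}{2}$ ($k{\left(g \right)} = 4 - - \frac{25}{2} = 4 + \frac{25}{2} = \frac{33}{2}$)
$I{\left(-38,-28 \right)} \left(-834\right) + k{\left(40 \right)} = \frac{1}{2} \left(-28\right) \left(-834\right) + \frac{33}{2} = \left(-14\right) \left(-834\right) + \frac{33}{2} = 11676 + \frac{33}{2} = \frac{23385}{2}$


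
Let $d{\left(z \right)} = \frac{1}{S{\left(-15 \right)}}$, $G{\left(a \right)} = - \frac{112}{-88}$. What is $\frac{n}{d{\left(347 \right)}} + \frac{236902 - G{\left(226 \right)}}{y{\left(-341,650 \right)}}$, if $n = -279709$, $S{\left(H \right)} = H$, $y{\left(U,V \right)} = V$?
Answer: $\frac{15000698079}{3575} \approx 4.196 \cdot 10^{6}$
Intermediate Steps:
$G{\left(a \right)} = \frac{14}{11}$ ($G{\left(a \right)} = \left(-112\right) \left(- \frac{1}{88}\right) = \frac{14}{11}$)
$d{\left(z \right)} = - \frac{1}{15}$ ($d{\left(z \right)} = \frac{1}{-15} = - \frac{1}{15}$)
$\frac{n}{d{\left(347 \right)}} + \frac{236902 - G{\left(226 \right)}}{y{\left(-341,650 \right)}} = - \frac{279709}{- \frac{1}{15}} + \frac{236902 - \frac{14}{11}}{650} = \left(-279709\right) \left(-15\right) + \left(236902 - \frac{14}{11}\right) \frac{1}{650} = 4195635 + \frac{2605908}{11} \cdot \frac{1}{650} = 4195635 + \frac{1302954}{3575} = \frac{15000698079}{3575}$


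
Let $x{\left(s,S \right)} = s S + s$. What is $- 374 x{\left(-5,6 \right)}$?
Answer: $13090$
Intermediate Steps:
$x{\left(s,S \right)} = s + S s$ ($x{\left(s,S \right)} = S s + s = s + S s$)
$- 374 x{\left(-5,6 \right)} = - 374 \left(- 5 \left(1 + 6\right)\right) = - 374 \left(\left(-5\right) 7\right) = \left(-374\right) \left(-35\right) = 13090$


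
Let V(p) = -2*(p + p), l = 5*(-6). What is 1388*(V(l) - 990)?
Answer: -1207560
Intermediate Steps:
l = -30
V(p) = -4*p
1388*(V(l) - 990) = 1388*(-4*(-30) - 990) = 1388*(120 - 990) = 1388*(-870) = -1207560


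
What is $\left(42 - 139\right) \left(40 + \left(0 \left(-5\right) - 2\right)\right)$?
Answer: $-3686$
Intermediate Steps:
$\left(42 - 139\right) \left(40 + \left(0 \left(-5\right) - 2\right)\right) = - 97 \left(40 + \left(0 - 2\right)\right) = - 97 \left(40 - 2\right) = \left(-97\right) 38 = -3686$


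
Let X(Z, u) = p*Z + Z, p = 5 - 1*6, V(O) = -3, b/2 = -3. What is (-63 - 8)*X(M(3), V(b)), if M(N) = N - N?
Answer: 0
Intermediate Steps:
b = -6 (b = 2*(-3) = -6)
M(N) = 0
p = -1 (p = 5 - 6 = -1)
X(Z, u) = 0 (X(Z, u) = -Z + Z = 0)
(-63 - 8)*X(M(3), V(b)) = (-63 - 8)*0 = -71*0 = 0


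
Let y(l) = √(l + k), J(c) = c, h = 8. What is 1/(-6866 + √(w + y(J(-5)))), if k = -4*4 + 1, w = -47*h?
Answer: 1/(-6866 + √2*√(-188 + I*√5)) ≈ -0.00014565 - 4.113e-7*I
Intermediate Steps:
w = -376 (w = -47*8 = -376)
k = -15 (k = -16 + 1 = -15)
y(l) = √(-15 + l) (y(l) = √(l - 15) = √(-15 + l))
1/(-6866 + √(w + y(J(-5)))) = 1/(-6866 + √(-376 + √(-15 - 5))) = 1/(-6866 + √(-376 + √(-20))) = 1/(-6866 + √(-376 + 2*I*√5))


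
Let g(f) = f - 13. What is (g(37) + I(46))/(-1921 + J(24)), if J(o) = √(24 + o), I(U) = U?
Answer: -134470/3690193 - 280*√3/3690193 ≈ -0.036571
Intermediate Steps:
g(f) = -13 + f
(g(37) + I(46))/(-1921 + J(24)) = ((-13 + 37) + 46)/(-1921 + √(24 + 24)) = (24 + 46)/(-1921 + √48) = 70/(-1921 + 4*√3)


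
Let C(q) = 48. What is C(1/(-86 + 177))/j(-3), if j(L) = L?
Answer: -16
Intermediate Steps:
C(1/(-86 + 177))/j(-3) = 48/(-3) = 48*(-⅓) = -16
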